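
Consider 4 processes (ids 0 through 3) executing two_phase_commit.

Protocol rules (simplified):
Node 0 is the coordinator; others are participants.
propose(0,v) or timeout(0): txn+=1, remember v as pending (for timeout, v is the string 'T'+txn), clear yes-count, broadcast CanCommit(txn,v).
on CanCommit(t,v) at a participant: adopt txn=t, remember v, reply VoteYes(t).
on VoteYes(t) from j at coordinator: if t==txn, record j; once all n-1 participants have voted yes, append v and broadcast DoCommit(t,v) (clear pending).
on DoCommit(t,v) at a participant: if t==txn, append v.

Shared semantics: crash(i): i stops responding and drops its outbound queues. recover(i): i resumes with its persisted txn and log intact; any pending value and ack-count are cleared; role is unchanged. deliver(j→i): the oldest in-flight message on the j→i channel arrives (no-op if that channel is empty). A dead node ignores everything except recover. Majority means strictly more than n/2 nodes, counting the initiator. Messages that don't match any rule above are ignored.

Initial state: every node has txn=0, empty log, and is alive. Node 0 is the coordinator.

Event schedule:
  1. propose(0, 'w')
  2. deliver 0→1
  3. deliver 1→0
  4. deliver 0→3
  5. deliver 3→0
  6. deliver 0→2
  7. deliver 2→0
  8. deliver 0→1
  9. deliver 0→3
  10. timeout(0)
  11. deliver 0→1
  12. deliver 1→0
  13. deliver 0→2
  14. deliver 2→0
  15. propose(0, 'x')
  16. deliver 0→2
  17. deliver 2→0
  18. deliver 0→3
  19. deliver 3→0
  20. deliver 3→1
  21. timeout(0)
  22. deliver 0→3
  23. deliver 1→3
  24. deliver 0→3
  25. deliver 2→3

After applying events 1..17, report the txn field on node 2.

[1] propose(0,'w') → N0(coor t1 [-])
[2] deliver 0→1 → N1(part t1 [-])
[3] deliver 1→0 → ∅
[4] deliver 0→3 → N3(part t1 [-])
[5] deliver 3→0 → ∅
[6] deliver 0→2 → N2(part t1 [-])
[7] deliver 2→0 → N0(coor t1 [w])
[8] deliver 0→1 → N1(part t1 [w])
[9] deliver 0→3 → N3(part t1 [w])
[10] timeout(0) → N0(coor t2 [w])
[11] deliver 0→1 → N1(part t2 [w])
[12] deliver 1→0 → ∅
[13] deliver 0→2 → N2(part t1 [w])
[14] deliver 2→0 → ∅
[15] propose(0,'x') → N0(coor t3 [w])
[16] deliver 0→2 → N2(part t2 [w])
[17] deliver 2→0 → ∅

2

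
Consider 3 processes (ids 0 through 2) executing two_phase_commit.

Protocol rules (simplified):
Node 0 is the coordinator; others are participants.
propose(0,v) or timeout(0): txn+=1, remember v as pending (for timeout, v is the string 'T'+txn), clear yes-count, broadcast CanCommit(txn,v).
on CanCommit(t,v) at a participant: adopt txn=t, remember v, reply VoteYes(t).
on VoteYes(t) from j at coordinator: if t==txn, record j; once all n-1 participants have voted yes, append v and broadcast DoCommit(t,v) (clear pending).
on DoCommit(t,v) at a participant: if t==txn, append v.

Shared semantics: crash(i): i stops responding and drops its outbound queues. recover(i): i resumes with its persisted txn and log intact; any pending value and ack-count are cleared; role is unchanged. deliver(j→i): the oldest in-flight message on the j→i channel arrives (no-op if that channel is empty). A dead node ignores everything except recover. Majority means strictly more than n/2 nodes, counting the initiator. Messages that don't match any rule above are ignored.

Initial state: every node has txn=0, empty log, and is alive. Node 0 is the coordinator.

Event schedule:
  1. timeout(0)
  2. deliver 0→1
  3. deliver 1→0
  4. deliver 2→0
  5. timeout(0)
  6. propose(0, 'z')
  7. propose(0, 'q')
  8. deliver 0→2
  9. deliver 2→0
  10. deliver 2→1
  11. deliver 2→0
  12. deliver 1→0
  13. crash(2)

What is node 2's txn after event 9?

1

e1 timeout(0): 0[coor,t=1,-]
e2 deliver 0→1: 1[part,t=1,-]
e3 deliver 1→0: ·
e4 deliver 2→0: ·
e5 timeout(0): 0[coor,t=2,-]
e6 propose(0,'z'): 0[coor,t=3,-]
e7 propose(0,'q'): 0[coor,t=4,-]
e8 deliver 0→2: 2[part,t=1,-]
e9 deliver 2→0: ·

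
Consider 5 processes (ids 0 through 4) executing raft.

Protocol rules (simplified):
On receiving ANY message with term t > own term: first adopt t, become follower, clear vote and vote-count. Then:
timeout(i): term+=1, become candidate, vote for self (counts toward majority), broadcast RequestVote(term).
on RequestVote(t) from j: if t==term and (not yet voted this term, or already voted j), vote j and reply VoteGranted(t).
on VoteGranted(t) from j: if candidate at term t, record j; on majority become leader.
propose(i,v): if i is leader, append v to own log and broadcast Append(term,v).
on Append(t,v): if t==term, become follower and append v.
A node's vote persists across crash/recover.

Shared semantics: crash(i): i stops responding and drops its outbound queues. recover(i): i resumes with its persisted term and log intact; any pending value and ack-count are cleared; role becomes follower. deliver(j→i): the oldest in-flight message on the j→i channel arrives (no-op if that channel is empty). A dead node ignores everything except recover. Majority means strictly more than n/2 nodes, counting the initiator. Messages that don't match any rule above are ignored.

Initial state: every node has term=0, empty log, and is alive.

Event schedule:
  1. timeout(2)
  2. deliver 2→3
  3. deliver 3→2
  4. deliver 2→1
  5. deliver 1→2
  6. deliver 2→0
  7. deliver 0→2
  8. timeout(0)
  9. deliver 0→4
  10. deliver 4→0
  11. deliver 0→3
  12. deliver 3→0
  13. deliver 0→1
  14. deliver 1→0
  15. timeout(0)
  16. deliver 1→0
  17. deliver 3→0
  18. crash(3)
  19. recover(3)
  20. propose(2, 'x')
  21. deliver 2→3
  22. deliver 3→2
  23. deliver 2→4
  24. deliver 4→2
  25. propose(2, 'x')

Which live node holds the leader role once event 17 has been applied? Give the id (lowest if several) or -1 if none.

2

1. timeout(2):  <2:cand t1 ->
2. deliver 2→3:  <3:foll t1 ->
3. deliver 3→2:  nop
4. deliver 2→1:  <1:foll t1 ->
5. deliver 1→2:  <2:lead t1 ->
6. deliver 2→0:  <0:foll t1 ->
7. deliver 0→2:  nop
8. timeout(0):  <0:cand t2 ->
9. deliver 0→4:  <4:foll t2 ->
10. deliver 4→0:  nop
11. deliver 0→3:  <3:foll t2 ->
12. deliver 3→0:  <0:lead t2 ->
13. deliver 0→1:  <1:foll t2 ->
14. deliver 1→0:  nop
15. timeout(0):  <0:cand t3 ->
16. deliver 1→0:  nop
17. deliver 3→0:  nop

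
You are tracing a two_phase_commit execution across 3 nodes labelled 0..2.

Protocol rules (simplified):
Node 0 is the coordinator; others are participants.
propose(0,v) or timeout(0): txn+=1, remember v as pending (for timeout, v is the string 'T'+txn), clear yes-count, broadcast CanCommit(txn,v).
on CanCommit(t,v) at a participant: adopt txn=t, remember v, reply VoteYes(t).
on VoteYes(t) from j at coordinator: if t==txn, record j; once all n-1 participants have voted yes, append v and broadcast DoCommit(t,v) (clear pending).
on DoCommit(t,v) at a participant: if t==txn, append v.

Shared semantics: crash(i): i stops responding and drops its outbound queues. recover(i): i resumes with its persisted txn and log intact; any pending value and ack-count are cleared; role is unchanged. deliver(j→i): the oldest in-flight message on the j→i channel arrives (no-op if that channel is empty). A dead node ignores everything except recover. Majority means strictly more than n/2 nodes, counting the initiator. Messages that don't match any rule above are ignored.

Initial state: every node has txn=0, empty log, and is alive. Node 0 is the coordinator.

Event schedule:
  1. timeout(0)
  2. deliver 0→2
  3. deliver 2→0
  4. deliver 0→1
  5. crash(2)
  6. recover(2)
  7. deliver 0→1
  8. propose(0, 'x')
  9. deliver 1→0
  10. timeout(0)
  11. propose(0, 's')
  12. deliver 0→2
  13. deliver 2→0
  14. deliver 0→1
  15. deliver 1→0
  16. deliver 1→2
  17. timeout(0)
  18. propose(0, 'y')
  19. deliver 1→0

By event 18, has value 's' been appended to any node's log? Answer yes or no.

no

e1 timeout(0): 0[coor,t=1,-]
e2 deliver 0→2: 2[part,t=1,-]
e3 deliver 2→0: ·
e4 deliver 0→1: 1[part,t=1,-]
e5 crash(2): 2[✗part,t=1,-]
e6 recover(2): 2[part,t=1,-]
e7 deliver 0→1: ·
e8 propose(0,'x'): 0[coor,t=2,-]
e9 deliver 1→0: ·
e10 timeout(0): 0[coor,t=3,-]
e11 propose(0,'s'): 0[coor,t=4,-]
e12 deliver 0→2: 2[part,t=2,-]
e13 deliver 2→0: ·
e14 deliver 0→1: 1[part,t=2,-]
e15 deliver 1→0: ·
e16 deliver 1→2: ·
e17 timeout(0): 0[coor,t=5,-]
e18 propose(0,'y'): 0[coor,t=6,-]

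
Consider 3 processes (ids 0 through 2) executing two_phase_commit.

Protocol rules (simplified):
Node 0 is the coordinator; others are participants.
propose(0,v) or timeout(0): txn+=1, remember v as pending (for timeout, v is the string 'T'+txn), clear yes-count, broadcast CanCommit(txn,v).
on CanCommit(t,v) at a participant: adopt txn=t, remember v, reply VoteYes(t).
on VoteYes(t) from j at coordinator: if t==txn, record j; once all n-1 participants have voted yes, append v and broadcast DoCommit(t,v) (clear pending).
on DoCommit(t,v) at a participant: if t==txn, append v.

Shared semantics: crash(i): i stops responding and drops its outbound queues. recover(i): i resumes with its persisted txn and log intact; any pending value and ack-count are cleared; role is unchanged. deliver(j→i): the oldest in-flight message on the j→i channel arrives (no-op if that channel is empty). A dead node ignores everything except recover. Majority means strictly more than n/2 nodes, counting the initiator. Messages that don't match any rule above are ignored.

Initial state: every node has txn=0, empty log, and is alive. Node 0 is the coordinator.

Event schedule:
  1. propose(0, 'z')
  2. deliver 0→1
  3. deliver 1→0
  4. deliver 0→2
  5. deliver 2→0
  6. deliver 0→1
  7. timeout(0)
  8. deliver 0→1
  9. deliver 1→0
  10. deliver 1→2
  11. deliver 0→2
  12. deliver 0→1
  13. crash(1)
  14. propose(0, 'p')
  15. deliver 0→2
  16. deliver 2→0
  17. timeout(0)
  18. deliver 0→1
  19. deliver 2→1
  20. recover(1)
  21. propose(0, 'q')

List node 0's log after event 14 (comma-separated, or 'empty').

after 1 — propose(0,'z'): n0:coor/t1/[-]
after 2 — deliver 0→1: n1:part/t1/[-]
after 3 — deliver 1→0: ·
after 4 — deliver 0→2: n2:part/t1/[-]
after 5 — deliver 2→0: n0:coor/t1/[z]
after 6 — deliver 0→1: n1:part/t1/[z]
after 7 — timeout(0): n0:coor/t2/[z]
after 8 — deliver 0→1: n1:part/t2/[z]
after 9 — deliver 1→0: ·
after 10 — deliver 1→2: ·
after 11 — deliver 0→2: n2:part/t1/[z]
after 12 — deliver 0→1: ·
after 13 — crash(1): n1:✗part/t2/[z]
after 14 — propose(0,'p'): n0:coor/t3/[z]

z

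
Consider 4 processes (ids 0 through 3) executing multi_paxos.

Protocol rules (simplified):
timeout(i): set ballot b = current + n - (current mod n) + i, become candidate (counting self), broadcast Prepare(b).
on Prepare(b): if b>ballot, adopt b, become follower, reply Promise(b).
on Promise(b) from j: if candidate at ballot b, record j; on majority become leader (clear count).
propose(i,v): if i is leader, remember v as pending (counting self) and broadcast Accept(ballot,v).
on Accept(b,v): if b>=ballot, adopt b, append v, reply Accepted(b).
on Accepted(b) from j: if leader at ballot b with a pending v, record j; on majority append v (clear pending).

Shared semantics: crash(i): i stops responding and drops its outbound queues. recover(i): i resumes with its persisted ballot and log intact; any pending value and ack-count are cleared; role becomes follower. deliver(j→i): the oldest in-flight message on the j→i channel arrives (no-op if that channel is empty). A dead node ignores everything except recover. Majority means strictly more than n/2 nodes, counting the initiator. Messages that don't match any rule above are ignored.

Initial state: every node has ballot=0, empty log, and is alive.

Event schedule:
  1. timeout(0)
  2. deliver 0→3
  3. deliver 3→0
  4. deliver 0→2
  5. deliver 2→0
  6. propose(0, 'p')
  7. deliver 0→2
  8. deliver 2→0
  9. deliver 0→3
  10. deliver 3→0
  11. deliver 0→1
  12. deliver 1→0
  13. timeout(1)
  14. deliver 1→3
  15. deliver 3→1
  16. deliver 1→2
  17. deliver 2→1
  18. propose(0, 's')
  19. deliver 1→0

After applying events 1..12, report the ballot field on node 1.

4

after 1 — timeout(0): n0:cand/b4/[-]
after 2 — deliver 0→3: n3:foll/b4/[-]
after 3 — deliver 3→0: ·
after 4 — deliver 0→2: n2:foll/b4/[-]
after 5 — deliver 2→0: n0:lead/b4/[-]
after 6 — propose(0,'p'): ·
after 7 — deliver 0→2: n2:foll/b4/[p]
after 8 — deliver 2→0: ·
after 9 — deliver 0→3: n3:foll/b4/[p]
after 10 — deliver 3→0: n0:lead/b4/[p]
after 11 — deliver 0→1: n1:foll/b4/[-]
after 12 — deliver 1→0: ·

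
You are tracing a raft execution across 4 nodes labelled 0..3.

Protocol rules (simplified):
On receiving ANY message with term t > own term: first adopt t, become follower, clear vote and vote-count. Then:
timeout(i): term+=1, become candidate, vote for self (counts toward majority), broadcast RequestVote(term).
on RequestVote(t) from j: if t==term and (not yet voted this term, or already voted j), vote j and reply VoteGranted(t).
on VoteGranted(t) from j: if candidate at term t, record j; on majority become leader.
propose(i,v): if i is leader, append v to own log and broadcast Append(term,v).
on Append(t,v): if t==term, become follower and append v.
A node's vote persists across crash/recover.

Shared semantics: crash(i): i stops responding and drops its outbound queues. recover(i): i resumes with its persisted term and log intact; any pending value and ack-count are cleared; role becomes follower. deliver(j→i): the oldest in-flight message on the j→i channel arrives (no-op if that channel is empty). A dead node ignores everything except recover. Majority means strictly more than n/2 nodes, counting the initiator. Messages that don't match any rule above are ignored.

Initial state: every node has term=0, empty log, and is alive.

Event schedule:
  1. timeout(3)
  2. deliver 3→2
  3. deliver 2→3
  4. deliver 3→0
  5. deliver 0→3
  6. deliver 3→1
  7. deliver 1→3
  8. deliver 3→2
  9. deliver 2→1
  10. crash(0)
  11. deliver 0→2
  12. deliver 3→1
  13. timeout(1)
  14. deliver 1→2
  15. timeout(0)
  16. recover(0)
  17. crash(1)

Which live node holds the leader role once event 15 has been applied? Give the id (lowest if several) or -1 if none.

3

e1 timeout(3): 3[cand,t=1,-]
e2 deliver 3→2: 2[foll,t=1,-]
e3 deliver 2→3: ·
e4 deliver 3→0: 0[foll,t=1,-]
e5 deliver 0→3: 3[lead,t=1,-]
e6 deliver 3→1: 1[foll,t=1,-]
e7 deliver 1→3: ·
e8 deliver 3→2: ·
e9 deliver 2→1: ·
e10 crash(0): 0[✗foll,t=1,-]
e11 deliver 0→2: ·
e12 deliver 3→1: ·
e13 timeout(1): 1[cand,t=2,-]
e14 deliver 1→2: 2[foll,t=2,-]
e15 timeout(0): ·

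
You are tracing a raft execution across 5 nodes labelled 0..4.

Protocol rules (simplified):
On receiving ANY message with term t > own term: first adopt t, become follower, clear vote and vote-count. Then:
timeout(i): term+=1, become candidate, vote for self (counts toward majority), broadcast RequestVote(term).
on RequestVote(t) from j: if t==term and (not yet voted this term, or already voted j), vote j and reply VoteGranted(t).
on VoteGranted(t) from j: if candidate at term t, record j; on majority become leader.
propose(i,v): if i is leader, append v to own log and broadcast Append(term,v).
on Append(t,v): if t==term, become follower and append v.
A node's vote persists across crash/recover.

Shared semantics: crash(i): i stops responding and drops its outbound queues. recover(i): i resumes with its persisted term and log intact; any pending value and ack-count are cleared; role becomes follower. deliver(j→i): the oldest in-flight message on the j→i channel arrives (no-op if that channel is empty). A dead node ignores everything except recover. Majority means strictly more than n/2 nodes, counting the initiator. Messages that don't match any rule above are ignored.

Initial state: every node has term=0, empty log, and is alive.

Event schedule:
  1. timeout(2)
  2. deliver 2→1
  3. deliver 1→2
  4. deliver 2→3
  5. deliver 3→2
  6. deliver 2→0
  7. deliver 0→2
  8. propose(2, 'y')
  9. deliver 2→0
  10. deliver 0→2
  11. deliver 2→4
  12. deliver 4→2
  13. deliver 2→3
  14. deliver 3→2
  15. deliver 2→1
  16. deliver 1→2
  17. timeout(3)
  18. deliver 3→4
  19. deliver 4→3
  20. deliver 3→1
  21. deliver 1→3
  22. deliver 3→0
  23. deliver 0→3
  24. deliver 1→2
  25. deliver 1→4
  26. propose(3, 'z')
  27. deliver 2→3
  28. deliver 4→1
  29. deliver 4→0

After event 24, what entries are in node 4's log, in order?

[1] timeout(2) → N2(cand t1 [-])
[2] deliver 2→1 → N1(foll t1 [-])
[3] deliver 1→2 → ∅
[4] deliver 2→3 → N3(foll t1 [-])
[5] deliver 3→2 → N2(lead t1 [-])
[6] deliver 2→0 → N0(foll t1 [-])
[7] deliver 0→2 → ∅
[8] propose(2,'y') → N2(lead t1 [y])
[9] deliver 2→0 → N0(foll t1 [y])
[10] deliver 0→2 → ∅
[11] deliver 2→4 → N4(foll t1 [-])
[12] deliver 4→2 → ∅
[13] deliver 2→3 → N3(foll t1 [y])
[14] deliver 3→2 → ∅
[15] deliver 2→1 → N1(foll t1 [y])
[16] deliver 1→2 → ∅
[17] timeout(3) → N3(cand t2 [y])
[18] deliver 3→4 → N4(foll t2 [-])
[19] deliver 4→3 → ∅
[20] deliver 3→1 → N1(foll t2 [y])
[21] deliver 1→3 → N3(lead t2 [y])
[22] deliver 3→0 → N0(foll t2 [y])
[23] deliver 0→3 → ∅
[24] deliver 1→2 → ∅

empty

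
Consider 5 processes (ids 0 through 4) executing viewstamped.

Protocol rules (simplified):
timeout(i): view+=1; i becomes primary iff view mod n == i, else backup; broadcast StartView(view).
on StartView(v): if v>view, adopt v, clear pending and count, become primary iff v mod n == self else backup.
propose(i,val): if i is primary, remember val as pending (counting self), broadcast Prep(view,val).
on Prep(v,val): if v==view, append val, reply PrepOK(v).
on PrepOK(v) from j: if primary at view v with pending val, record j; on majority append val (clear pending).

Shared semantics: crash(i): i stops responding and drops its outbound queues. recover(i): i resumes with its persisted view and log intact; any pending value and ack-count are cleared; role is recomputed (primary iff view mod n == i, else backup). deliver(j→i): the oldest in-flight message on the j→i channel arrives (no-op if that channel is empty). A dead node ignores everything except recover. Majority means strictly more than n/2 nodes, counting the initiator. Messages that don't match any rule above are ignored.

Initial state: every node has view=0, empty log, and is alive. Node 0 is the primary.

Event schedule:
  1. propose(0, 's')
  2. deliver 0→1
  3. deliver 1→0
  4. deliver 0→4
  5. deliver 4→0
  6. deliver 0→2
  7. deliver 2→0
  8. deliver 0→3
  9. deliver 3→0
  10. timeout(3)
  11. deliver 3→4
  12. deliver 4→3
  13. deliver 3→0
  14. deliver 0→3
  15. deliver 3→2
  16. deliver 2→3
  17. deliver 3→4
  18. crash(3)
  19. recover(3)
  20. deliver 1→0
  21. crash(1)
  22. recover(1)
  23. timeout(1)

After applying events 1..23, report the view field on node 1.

after 1 — propose(0,'s'): ·
after 2 — deliver 0→1: n1:back/v0/[s]
after 3 — deliver 1→0: ·
after 4 — deliver 0→4: n4:back/v0/[s]
after 5 — deliver 4→0: n0:prim/v0/[s]
after 6 — deliver 0→2: n2:back/v0/[s]
after 7 — deliver 2→0: ·
after 8 — deliver 0→3: n3:back/v0/[s]
after 9 — deliver 3→0: ·
after 10 — timeout(3): n3:back/v1/[s]
after 11 — deliver 3→4: n4:back/v1/[s]
after 12 — deliver 4→3: ·
after 13 — deliver 3→0: n0:back/v1/[s]
after 14 — deliver 0→3: ·
after 15 — deliver 3→2: n2:back/v1/[s]
after 16 — deliver 2→3: ·
after 17 — deliver 3→4: ·
after 18 — crash(3): n3:✗back/v1/[s]
after 19 — recover(3): n3:back/v1/[s]
after 20 — deliver 1→0: ·
after 21 — crash(1): n1:✗back/v0/[s]
after 22 — recover(1): n1:back/v0/[s]
after 23 — timeout(1): n1:prim/v1/[s]

1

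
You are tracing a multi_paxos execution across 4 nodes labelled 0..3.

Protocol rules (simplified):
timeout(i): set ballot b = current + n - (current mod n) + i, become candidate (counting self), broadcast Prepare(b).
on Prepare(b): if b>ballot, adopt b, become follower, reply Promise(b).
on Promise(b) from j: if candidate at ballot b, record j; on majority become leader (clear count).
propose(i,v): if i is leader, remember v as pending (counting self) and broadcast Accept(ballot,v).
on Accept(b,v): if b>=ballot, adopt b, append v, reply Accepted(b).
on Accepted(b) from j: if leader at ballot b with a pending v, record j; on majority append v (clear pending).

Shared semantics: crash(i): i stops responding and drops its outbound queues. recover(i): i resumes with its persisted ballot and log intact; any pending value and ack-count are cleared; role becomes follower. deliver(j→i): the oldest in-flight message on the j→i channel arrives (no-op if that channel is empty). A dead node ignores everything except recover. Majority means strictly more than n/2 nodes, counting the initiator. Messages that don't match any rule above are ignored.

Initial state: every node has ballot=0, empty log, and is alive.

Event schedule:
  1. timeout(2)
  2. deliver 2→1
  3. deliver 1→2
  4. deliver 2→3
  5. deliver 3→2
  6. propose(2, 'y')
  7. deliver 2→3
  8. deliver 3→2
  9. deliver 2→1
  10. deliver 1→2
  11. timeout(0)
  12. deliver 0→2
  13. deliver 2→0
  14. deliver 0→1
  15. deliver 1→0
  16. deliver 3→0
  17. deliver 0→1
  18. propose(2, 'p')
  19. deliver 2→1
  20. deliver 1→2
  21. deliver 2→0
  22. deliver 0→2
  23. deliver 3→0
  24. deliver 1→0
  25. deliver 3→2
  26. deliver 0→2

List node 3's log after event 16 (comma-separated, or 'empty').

y

1. timeout(2):  <2:cand b6 ->
2. deliver 2→1:  <1:foll b6 ->
3. deliver 1→2:  nop
4. deliver 2→3:  <3:foll b6 ->
5. deliver 3→2:  <2:lead b6 ->
6. propose(2,'y'):  nop
7. deliver 2→3:  <3:foll b6 y>
8. deliver 3→2:  nop
9. deliver 2→1:  <1:foll b6 y>
10. deliver 1→2:  <2:lead b6 y>
11. timeout(0):  <0:cand b4 ->
12. deliver 0→2:  nop
13. deliver 2→0:  <0:foll b6 ->
14. deliver 0→1:  nop
15. deliver 1→0:  nop
16. deliver 3→0:  nop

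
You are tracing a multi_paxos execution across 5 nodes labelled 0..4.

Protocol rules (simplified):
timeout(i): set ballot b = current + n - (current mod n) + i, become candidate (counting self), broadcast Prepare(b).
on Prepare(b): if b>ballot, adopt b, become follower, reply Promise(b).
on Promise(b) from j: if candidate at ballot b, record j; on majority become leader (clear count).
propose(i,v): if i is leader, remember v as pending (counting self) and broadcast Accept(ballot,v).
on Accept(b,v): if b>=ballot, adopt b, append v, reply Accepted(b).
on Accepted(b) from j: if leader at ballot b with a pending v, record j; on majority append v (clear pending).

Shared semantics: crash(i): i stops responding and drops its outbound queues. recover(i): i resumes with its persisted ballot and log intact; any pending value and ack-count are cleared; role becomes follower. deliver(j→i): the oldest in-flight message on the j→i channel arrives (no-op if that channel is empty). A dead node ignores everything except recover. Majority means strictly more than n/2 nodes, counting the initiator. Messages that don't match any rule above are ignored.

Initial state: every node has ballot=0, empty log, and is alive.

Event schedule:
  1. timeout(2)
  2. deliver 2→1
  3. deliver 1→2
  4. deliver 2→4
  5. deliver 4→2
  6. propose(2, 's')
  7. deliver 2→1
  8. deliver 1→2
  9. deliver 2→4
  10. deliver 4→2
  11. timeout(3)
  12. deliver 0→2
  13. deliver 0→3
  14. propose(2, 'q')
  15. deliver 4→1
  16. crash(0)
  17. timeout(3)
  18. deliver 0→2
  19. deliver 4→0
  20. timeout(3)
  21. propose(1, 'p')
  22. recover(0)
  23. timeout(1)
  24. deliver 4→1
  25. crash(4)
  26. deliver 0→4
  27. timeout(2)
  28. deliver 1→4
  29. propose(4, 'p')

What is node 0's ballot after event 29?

0

after 1 — timeout(2): n2:cand/b7/[-]
after 2 — deliver 2→1: n1:foll/b7/[-]
after 3 — deliver 1→2: ·
after 4 — deliver 2→4: n4:foll/b7/[-]
after 5 — deliver 4→2: n2:lead/b7/[-]
after 6 — propose(2,'s'): ·
after 7 — deliver 2→1: n1:foll/b7/[s]
after 8 — deliver 1→2: ·
after 9 — deliver 2→4: n4:foll/b7/[s]
after 10 — deliver 4→2: n2:lead/b7/[s]
after 11 — timeout(3): n3:cand/b8/[-]
after 12 — deliver 0→2: ·
after 13 — deliver 0→3: ·
after 14 — propose(2,'q'): ·
after 15 — deliver 4→1: ·
after 16 — crash(0): n0:✗foll/b0/[-]
after 17 — timeout(3): n3:cand/b13/[-]
after 18 — deliver 0→2: ·
after 19 — deliver 4→0: ·
after 20 — timeout(3): n3:cand/b18/[-]
after 21 — propose(1,'p'): ·
after 22 — recover(0): n0:foll/b0/[-]
after 23 — timeout(1): n1:cand/b11/[s]
after 24 — deliver 4→1: ·
after 25 — crash(4): n4:✗foll/b7/[s]
after 26 — deliver 0→4: ·
after 27 — timeout(2): n2:cand/b12/[s]
after 28 — deliver 1→4: ·
after 29 — propose(4,'p'): ·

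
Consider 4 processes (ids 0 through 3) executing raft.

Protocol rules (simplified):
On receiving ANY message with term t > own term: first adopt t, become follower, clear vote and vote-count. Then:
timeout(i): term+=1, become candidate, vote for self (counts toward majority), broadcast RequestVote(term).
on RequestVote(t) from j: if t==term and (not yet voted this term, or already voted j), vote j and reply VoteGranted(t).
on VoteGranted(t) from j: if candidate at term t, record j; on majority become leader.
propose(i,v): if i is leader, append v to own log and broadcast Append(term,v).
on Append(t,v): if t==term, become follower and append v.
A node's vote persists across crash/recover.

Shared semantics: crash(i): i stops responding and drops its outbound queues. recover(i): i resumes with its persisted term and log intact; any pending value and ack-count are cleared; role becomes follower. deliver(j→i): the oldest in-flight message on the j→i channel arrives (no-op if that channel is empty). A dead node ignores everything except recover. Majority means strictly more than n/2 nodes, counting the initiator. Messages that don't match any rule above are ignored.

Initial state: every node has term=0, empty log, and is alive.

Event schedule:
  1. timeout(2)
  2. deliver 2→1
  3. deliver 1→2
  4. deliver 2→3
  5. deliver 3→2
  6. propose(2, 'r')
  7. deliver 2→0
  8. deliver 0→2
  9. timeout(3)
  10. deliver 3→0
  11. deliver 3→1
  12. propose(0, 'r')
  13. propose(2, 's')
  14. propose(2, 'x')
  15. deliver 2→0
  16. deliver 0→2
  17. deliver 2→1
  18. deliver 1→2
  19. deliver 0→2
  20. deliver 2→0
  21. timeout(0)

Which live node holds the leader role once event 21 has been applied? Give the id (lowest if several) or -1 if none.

e1 timeout(2): 2[cand,t=1,-]
e2 deliver 2→1: 1[foll,t=1,-]
e3 deliver 1→2: ·
e4 deliver 2→3: 3[foll,t=1,-]
e5 deliver 3→2: 2[lead,t=1,-]
e6 propose(2,'r'): 2[lead,t=1,r]
e7 deliver 2→0: 0[foll,t=1,-]
e8 deliver 0→2: ·
e9 timeout(3): 3[cand,t=2,-]
e10 deliver 3→0: 0[foll,t=2,-]
e11 deliver 3→1: 1[foll,t=2,-]
e12 propose(0,'r'): ·
e13 propose(2,'s'): 2[lead,t=1,r,s]
e14 propose(2,'x'): 2[lead,t=1,r,s,x]
e15 deliver 2→0: ·
e16 deliver 0→2: ·
e17 deliver 2→1: ·
e18 deliver 1→2: ·
e19 deliver 0→2: ·
e20 deliver 2→0: ·
e21 timeout(0): 0[cand,t=3,-]

2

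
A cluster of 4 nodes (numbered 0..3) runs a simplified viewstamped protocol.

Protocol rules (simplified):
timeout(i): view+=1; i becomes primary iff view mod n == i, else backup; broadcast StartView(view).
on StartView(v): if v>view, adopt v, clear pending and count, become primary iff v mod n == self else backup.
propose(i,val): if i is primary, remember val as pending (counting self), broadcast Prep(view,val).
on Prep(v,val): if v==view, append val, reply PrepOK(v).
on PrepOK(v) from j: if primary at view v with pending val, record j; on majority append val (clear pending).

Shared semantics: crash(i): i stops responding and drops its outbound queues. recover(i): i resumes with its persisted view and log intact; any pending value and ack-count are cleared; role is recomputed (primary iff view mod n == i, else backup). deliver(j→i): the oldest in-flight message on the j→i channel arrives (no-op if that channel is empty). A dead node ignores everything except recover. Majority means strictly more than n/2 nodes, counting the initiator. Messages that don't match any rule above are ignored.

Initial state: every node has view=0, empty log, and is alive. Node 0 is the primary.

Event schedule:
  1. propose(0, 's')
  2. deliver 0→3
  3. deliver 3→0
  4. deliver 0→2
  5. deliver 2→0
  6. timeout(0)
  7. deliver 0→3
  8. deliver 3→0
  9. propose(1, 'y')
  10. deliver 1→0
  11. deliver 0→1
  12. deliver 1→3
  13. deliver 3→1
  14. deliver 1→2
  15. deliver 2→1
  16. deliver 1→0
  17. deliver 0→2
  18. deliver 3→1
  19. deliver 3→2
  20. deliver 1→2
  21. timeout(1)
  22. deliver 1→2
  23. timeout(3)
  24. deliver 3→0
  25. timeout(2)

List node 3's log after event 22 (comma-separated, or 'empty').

s

step 1 propose(0,'s'): —
step 2 deliver 0→3: 3={back,v=0,log=s}
step 3 deliver 3→0: —
step 4 deliver 0→2: 2={back,v=0,log=s}
step 5 deliver 2→0: 0={prim,v=0,log=s}
step 6 timeout(0): 0={back,v=1,log=s}
step 7 deliver 0→3: 3={back,v=1,log=s}
step 8 deliver 3→0: —
step 9 propose(1,'y'): —
step 10 deliver 1→0: —
step 11 deliver 0→1: 1={back,v=0,log=s}
step 12 deliver 1→3: —
step 13 deliver 3→1: —
step 14 deliver 1→2: —
step 15 deliver 2→1: —
step 16 deliver 1→0: —
step 17 deliver 0→2: 2={back,v=1,log=s}
step 18 deliver 3→1: —
step 19 deliver 3→2: —
step 20 deliver 1→2: —
step 21 timeout(1): 1={prim,v=1,log=s}
step 22 deliver 1→2: —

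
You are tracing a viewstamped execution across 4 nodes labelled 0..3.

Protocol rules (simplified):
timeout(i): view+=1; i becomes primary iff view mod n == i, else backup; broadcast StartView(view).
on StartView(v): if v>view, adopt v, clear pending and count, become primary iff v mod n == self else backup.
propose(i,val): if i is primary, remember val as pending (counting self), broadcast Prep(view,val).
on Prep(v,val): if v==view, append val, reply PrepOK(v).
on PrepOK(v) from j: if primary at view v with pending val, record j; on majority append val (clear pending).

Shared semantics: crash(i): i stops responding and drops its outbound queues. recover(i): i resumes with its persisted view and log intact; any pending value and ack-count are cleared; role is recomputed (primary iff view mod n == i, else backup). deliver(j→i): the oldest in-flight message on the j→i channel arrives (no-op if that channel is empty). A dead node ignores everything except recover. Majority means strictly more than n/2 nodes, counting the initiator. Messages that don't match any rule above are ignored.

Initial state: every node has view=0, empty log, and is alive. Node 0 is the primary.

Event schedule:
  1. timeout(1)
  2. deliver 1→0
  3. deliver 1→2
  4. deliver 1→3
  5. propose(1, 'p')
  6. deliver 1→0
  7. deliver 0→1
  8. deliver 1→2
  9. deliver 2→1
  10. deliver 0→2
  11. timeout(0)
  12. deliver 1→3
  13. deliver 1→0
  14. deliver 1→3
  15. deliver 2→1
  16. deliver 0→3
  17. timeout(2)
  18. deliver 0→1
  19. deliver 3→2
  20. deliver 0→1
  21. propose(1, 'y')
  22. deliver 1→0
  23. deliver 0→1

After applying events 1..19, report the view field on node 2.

step 1 timeout(1): 1={prim,v=1,log=-}
step 2 deliver 1→0: 0={back,v=1,log=-}
step 3 deliver 1→2: 2={back,v=1,log=-}
step 4 deliver 1→3: 3={back,v=1,log=-}
step 5 propose(1,'p'): —
step 6 deliver 1→0: 0={back,v=1,log=p}
step 7 deliver 0→1: —
step 8 deliver 1→2: 2={back,v=1,log=p}
step 9 deliver 2→1: 1={prim,v=1,log=p}
step 10 deliver 0→2: —
step 11 timeout(0): 0={back,v=2,log=p}
step 12 deliver 1→3: 3={back,v=1,log=p}
step 13 deliver 1→0: —
step 14 deliver 1→3: —
step 15 deliver 2→1: —
step 16 deliver 0→3: 3={back,v=2,log=p}
step 17 timeout(2): 2={prim,v=2,log=p}
step 18 deliver 0→1: 1={back,v=2,log=p}
step 19 deliver 3→2: —

2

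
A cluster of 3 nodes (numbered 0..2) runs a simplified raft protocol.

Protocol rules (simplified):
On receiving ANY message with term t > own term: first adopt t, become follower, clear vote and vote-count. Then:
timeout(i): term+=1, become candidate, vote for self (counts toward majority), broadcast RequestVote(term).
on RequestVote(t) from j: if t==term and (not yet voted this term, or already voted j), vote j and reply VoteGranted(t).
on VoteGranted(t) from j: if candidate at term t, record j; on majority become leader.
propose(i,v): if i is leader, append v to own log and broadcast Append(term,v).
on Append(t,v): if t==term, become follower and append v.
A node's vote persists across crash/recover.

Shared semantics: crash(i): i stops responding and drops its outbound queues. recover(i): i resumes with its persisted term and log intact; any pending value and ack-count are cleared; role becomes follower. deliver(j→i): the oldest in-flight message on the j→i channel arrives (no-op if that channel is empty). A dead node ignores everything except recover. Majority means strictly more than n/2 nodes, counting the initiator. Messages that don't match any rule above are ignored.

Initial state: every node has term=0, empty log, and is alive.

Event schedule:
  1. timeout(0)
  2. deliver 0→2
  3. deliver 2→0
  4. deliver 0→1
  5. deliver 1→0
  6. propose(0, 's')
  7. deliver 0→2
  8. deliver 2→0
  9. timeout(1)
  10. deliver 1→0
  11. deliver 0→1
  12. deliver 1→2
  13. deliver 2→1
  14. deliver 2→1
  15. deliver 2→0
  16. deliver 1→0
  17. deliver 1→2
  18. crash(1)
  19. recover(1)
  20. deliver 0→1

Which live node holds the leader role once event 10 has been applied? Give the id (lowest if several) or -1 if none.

after 1 — timeout(0): n0:cand/t1/[-]
after 2 — deliver 0→2: n2:foll/t1/[-]
after 3 — deliver 2→0: n0:lead/t1/[-]
after 4 — deliver 0→1: n1:foll/t1/[-]
after 5 — deliver 1→0: ·
after 6 — propose(0,'s'): n0:lead/t1/[s]
after 7 — deliver 0→2: n2:foll/t1/[s]
after 8 — deliver 2→0: ·
after 9 — timeout(1): n1:cand/t2/[-]
after 10 — deliver 1→0: n0:foll/t2/[s]

-1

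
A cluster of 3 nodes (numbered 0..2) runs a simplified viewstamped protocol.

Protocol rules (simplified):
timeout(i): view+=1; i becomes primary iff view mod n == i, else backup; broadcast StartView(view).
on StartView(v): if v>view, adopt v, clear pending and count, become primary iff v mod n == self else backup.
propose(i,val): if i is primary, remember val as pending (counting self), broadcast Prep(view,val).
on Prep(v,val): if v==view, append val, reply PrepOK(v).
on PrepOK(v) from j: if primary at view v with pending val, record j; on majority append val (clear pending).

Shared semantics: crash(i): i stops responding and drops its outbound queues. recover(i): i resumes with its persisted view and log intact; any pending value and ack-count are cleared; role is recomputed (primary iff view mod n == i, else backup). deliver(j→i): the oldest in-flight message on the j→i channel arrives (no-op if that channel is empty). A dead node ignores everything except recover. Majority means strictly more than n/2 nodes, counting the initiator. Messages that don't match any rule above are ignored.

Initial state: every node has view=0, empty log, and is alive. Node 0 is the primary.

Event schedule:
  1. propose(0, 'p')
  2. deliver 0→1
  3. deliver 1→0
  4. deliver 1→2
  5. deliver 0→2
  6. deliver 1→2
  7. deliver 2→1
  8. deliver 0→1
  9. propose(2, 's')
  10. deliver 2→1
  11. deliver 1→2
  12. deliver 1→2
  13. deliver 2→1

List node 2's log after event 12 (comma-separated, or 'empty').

step 1 propose(0,'p'): —
step 2 deliver 0→1: 1={back,v=0,log=p}
step 3 deliver 1→0: 0={prim,v=0,log=p}
step 4 deliver 1→2: —
step 5 deliver 0→2: 2={back,v=0,log=p}
step 6 deliver 1→2: —
step 7 deliver 2→1: —
step 8 deliver 0→1: —
step 9 propose(2,'s'): —
step 10 deliver 2→1: —
step 11 deliver 1→2: —
step 12 deliver 1→2: —

p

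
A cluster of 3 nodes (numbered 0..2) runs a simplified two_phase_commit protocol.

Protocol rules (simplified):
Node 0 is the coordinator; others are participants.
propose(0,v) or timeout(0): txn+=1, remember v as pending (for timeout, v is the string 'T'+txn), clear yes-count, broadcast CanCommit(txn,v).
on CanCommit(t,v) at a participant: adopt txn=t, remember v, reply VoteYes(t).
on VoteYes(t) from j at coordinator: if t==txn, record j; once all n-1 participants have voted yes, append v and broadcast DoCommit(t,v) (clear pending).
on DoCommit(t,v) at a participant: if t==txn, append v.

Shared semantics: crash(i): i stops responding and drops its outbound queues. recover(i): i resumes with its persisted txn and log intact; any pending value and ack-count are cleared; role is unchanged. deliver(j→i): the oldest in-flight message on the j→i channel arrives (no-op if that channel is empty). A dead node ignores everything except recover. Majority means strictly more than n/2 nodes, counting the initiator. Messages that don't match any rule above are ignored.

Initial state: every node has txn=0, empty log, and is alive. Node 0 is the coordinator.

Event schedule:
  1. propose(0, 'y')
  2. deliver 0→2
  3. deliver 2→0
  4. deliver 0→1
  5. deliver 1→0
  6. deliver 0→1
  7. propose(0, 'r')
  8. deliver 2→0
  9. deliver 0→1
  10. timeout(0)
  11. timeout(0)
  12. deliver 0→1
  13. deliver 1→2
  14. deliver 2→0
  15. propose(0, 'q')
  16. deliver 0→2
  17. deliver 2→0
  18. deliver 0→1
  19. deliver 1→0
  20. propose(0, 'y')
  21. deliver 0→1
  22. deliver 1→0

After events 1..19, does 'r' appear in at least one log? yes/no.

after 1 — propose(0,'y'): n0:coor/t1/[-]
after 2 — deliver 0→2: n2:part/t1/[-]
after 3 — deliver 2→0: ·
after 4 — deliver 0→1: n1:part/t1/[-]
after 5 — deliver 1→0: n0:coor/t1/[y]
after 6 — deliver 0→1: n1:part/t1/[y]
after 7 — propose(0,'r'): n0:coor/t2/[y]
after 8 — deliver 2→0: ·
after 9 — deliver 0→1: n1:part/t2/[y]
after 10 — timeout(0): n0:coor/t3/[y]
after 11 — timeout(0): n0:coor/t4/[y]
after 12 — deliver 0→1: n1:part/t3/[y]
after 13 — deliver 1→2: ·
after 14 — deliver 2→0: ·
after 15 — propose(0,'q'): n0:coor/t5/[y]
after 16 — deliver 0→2: n2:part/t1/[y]
after 17 — deliver 2→0: ·
after 18 — deliver 0→1: n1:part/t4/[y]
after 19 — deliver 1→0: ·

no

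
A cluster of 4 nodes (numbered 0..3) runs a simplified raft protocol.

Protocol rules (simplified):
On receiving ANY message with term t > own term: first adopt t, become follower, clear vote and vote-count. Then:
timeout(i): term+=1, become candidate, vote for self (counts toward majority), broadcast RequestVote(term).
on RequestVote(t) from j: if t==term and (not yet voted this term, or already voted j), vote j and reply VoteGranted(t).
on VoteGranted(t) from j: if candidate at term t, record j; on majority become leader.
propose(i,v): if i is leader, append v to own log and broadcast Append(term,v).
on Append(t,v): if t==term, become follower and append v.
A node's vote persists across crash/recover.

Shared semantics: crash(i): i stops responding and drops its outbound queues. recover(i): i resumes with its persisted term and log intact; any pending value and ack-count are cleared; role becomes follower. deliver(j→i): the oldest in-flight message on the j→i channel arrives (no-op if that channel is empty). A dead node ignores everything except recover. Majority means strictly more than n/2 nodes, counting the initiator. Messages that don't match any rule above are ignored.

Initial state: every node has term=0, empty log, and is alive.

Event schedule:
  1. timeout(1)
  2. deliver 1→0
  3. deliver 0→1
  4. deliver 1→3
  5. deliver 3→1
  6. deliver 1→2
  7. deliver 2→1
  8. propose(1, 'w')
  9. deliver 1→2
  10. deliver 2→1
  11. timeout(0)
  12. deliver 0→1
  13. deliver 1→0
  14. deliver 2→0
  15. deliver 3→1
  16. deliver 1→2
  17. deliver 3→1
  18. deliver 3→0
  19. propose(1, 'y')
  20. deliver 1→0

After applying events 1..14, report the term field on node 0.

after 1 — timeout(1): n1:cand/t1/[-]
after 2 — deliver 1→0: n0:foll/t1/[-]
after 3 — deliver 0→1: ·
after 4 — deliver 1→3: n3:foll/t1/[-]
after 5 — deliver 3→1: n1:lead/t1/[-]
after 6 — deliver 1→2: n2:foll/t1/[-]
after 7 — deliver 2→1: ·
after 8 — propose(1,'w'): n1:lead/t1/[w]
after 9 — deliver 1→2: n2:foll/t1/[w]
after 10 — deliver 2→1: ·
after 11 — timeout(0): n0:cand/t2/[-]
after 12 — deliver 0→1: n1:foll/t2/[w]
after 13 — deliver 1→0: ·
after 14 — deliver 2→0: ·

2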